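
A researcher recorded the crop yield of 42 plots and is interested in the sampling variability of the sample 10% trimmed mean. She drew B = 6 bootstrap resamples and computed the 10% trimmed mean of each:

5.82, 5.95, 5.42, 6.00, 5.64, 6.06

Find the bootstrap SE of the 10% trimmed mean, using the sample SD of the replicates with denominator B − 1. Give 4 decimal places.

Bootstrap SE is the standard deviation of the 6 replicate 10% trimmed means.
Mean of replicates: (5.82 + 5.95 + 5.42 + 6.00 + 5.64 + 6.06) / 6 = 34.89000 / 6 = 5.81500
Sum of squared deviations: (+0.00500)² + (+0.13500)² + (−0.39500)² + (+0.18500)² + (−0.17500)² + (+0.24500)² = 0.29915
Variance = 0.29915 / 5 = 0.05983
SE* = √0.05983

SE* = 0.2446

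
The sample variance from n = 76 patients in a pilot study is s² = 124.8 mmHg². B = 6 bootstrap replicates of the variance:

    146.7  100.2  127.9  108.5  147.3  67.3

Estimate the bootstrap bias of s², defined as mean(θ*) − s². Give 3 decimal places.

bias = −8.483

mean(θ*) = (146.7 + 100.2 + 127.9 + 108.5 + 147.3 + 67.3) / 6 = 116.3167
bias = 116.3167 − 124.8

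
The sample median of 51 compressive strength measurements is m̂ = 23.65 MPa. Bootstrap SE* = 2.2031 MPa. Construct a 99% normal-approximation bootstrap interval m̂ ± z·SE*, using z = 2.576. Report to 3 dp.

(17.975, 29.325)

Margin = 2.576 × 2.2031 = 5.6752
Interval: 23.65 ± 5.6752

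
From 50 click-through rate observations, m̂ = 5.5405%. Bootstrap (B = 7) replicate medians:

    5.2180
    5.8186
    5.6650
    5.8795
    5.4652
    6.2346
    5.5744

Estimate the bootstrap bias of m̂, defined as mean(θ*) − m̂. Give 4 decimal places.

bias = +0.1531

mean(θ*) = (5.2180 + 5.8186 + 5.6650 + 5.8795 + 5.4652 + 6.2346 + 5.5744) / 7 = 5.69361
bias = 5.69361 − 5.5405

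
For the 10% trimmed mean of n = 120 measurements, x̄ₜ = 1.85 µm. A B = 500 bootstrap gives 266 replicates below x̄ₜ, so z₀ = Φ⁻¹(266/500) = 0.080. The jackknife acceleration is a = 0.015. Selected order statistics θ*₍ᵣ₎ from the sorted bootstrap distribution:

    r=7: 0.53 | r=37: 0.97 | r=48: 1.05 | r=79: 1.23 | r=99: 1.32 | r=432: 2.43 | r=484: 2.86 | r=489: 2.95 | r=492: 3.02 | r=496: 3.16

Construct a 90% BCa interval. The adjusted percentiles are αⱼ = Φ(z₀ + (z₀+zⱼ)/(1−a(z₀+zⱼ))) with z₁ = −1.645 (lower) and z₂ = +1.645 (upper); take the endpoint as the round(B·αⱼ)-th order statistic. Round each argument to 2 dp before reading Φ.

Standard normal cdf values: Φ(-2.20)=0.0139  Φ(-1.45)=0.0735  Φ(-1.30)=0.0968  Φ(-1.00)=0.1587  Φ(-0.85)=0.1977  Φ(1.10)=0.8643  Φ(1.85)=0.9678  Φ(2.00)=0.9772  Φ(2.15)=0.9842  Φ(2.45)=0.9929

(0.97, 2.86)

Lower: z₀ + z₁ = 0.080 + (-1.645) = -1.565; 1 − a(z₀+z₁) = 1 − (0.015)(-1.565) = 1.0235; argument = 0.080 + (-1.565)/1.0235 = -1.4491 → -1.45.
α₁ = Φ(-1.45) = 0.0735; rank = round(500 × 0.0735) = 37; θ*₍37₎ = 0.97.
Upper: z₀ + z₂ = 1.725; 1 − a(z₀+z₂) = 0.9741; argument = 1.8508 → 1.85; α₂ = 0.9678; rank = 484; θ*₍484₎ = 2.86.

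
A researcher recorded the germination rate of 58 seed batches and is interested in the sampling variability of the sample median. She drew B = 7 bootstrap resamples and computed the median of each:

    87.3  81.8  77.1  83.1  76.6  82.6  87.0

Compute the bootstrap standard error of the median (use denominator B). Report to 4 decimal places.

Bootstrap SE is the standard deviation of the 7 replicate medians.
Mean of replicates: (87.3 + 81.8 + 77.1 + 83.1 + 76.6 + 82.6 + 87.0) / 7 = 575.50000 / 7 = 82.21429
Sum of squared deviations: (+5.08571)² + (−0.41429)² + (−5.11429)² + (+0.88571)² + (−5.61429)² + (+0.38571)² + (+4.78571)² = 107.54857
Variance = 107.54857 / 7 = 15.36408
SE* = √15.36408

SE* = 3.9197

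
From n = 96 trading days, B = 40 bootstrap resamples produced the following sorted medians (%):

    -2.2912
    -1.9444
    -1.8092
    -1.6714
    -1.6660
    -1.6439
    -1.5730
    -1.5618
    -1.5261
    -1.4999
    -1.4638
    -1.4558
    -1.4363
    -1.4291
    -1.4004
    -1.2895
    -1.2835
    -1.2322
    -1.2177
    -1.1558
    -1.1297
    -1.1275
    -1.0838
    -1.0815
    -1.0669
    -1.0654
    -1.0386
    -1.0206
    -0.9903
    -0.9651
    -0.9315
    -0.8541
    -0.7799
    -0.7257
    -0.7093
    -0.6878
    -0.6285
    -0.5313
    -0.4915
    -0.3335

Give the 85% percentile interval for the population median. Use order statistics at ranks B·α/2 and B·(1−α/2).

α = 0.15; lower rank = 40 × 0.075 = 3; upper rank = 40 × 0.925 = 37.
The 3rd smallest replicate is -1.8092; the 37th is -0.6285.

(-1.8092, -0.6285)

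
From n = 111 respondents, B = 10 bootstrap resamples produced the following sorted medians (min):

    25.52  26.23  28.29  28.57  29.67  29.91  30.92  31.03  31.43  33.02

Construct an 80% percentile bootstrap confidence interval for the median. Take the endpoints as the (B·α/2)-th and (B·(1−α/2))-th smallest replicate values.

(25.52, 31.43)

α = 0.20; lower rank = 10 × 0.100 = 1; upper rank = 10 × 0.900 = 9.
The 1st smallest replicate is 25.52; the 9th is 31.43.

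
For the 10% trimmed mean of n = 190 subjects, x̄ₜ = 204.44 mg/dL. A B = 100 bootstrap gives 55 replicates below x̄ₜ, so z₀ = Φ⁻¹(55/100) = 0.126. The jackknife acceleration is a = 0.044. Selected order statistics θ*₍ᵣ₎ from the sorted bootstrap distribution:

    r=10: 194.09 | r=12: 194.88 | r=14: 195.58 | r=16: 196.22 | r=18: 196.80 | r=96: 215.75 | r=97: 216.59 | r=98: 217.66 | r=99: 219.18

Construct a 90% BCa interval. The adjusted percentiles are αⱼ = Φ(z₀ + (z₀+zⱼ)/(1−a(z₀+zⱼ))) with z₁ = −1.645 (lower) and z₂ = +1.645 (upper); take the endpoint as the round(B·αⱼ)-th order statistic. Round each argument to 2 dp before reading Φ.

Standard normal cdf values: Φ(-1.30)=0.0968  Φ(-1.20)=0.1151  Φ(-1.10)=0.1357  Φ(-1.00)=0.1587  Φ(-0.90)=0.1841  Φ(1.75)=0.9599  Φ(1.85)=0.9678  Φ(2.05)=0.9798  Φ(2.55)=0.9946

(194.09, 217.66)

Lower: z₀ + z₁ = 0.126 + (-1.645) = -1.519; 1 − a(z₀+z₁) = 1 − (0.044)(-1.519) = 1.0668; argument = 0.126 + (-1.519)/1.0668 = -1.2978 → -1.30.
α₁ = Φ(-1.30) = 0.0968; rank = round(100 × 0.0968) = 10; θ*₍10₎ = 194.09.
Upper: z₀ + z₂ = 1.771; 1 − a(z₀+z₂) = 0.9221; argument = 2.0467 → 2.05; α₂ = 0.9798; rank = 98; θ*₍98₎ = 217.66.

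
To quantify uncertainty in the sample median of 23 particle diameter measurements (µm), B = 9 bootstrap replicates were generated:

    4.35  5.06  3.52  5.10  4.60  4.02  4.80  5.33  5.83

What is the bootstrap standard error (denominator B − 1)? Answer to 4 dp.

SE* = 0.7027

Bootstrap SE is the standard deviation of the 9 replicate medians.
Mean of replicates: (4.35 + 5.06 + 3.52 + 5.10 + 4.60 + 4.02 + 4.80 + 5.33 + 5.83) / 9 = 42.61000 / 9 = 4.73444
Sum of squared deviations: (−0.38444)² + (+0.32556)² + (−1.21444)² + (+0.36556)² + (−0.13444)² + (−0.71444)² + (+0.06556)² + (+0.59556)² + (+1.09556)² = 3.95002
Variance = 3.95002 / 8 = 0.49375
SE* = √0.49375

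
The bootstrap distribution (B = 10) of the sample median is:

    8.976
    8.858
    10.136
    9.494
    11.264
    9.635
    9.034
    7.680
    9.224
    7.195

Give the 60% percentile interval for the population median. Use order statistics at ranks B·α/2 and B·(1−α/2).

Sorted replicates: 7.195, 7.680, 8.858, 8.976, 9.034, 9.224, 9.494, 9.635, 10.136, 11.264
α = 0.40; lower rank = 10 × 0.200 = 2; upper rank = 10 × 0.800 = 8.
The 2nd smallest replicate is 7.680; the 8th is 9.635.

(7.680, 9.635)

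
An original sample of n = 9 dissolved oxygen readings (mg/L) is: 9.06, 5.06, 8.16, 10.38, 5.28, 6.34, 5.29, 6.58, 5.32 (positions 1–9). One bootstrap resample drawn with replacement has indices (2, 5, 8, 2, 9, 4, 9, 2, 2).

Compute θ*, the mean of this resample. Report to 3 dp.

Resample values: 5.06, 5.28, 6.58, 5.06, 5.32, 10.38, 5.32, 5.06, 5.06.
Mean = (5.06 + 5.28 + 6.58 + 5.06 + 5.32 + 10.38 + 5.32 + 5.06 + 5.06) / 9 = 53.120 / 9 = 5.902

θ* = 5.902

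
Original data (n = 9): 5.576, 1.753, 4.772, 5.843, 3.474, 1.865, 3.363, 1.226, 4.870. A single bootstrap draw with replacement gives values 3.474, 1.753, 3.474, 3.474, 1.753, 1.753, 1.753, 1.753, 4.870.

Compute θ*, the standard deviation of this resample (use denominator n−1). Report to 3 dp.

θ* = 1.172

Mean = 2.6730; sum of squared deviations = 10.9836
s² = 10.9836 / 8 = 1.3730
s = √1.3730 = 1.172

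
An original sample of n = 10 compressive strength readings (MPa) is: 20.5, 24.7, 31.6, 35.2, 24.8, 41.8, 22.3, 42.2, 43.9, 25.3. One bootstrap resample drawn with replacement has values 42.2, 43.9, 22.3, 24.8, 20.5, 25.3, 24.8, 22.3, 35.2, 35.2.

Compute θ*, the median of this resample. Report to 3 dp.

Sorted: 20.5, 22.3, 22.3, 24.8, 24.8, 25.3, 35.2, 35.2, 42.2, 43.9
Median = average of the two middle values = 25.050

θ* = 25.050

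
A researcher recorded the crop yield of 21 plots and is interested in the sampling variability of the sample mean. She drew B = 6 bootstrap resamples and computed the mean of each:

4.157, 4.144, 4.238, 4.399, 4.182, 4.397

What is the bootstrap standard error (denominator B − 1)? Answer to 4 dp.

SE* = 0.1170

Bootstrap SE is the standard deviation of the 6 replicate means.
Mean of replicates: (4.157 + 4.144 + 4.238 + 4.399 + 4.182 + 4.397) / 6 = 25.51700 / 6 = 4.25283
Sum of squared deviations: (−0.09583)² + (−0.10883)² + (−0.01483)² + (+0.14617)² + (−0.07083)² + (+0.14417)² = 0.06841
Variance = 0.06841 / 5 = 0.01368
SE* = √0.01368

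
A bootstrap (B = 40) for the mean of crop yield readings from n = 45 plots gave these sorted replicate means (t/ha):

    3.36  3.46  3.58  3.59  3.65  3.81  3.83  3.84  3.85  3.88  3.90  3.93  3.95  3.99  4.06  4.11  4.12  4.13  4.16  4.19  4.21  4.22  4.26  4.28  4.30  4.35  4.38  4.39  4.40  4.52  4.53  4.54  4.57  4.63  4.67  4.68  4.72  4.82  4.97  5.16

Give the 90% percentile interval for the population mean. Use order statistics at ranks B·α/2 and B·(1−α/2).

(3.46, 4.82)

α = 0.10; lower rank = 40 × 0.050 = 2; upper rank = 40 × 0.950 = 38.
The 2nd smallest replicate is 3.46; the 38th is 4.82.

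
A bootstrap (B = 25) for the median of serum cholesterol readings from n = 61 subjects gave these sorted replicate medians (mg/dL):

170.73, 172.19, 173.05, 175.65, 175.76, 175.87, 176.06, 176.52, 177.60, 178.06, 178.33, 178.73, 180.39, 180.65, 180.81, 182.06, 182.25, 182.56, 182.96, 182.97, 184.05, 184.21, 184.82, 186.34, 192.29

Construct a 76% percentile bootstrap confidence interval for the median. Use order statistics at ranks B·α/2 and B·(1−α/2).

(173.05, 184.21)

α = 0.24; lower rank = 25 × 0.120 = 3; upper rank = 25 × 0.880 = 22.
The 3rd smallest replicate is 173.05; the 22nd is 184.21.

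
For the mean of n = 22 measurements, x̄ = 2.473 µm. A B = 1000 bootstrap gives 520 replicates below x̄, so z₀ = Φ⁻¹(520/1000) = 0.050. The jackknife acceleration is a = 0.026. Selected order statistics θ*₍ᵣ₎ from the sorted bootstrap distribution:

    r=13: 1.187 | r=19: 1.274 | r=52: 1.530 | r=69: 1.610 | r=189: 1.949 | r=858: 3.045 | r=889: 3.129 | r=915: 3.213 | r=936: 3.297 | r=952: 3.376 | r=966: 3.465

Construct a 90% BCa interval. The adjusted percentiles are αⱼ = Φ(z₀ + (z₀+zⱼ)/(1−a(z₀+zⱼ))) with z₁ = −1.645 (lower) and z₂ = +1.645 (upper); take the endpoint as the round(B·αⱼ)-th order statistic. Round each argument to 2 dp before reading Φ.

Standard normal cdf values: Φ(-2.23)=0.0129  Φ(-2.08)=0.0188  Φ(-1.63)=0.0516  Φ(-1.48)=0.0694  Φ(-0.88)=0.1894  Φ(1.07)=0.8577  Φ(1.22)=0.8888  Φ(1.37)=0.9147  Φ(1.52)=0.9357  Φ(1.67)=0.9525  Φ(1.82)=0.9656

Lower: z₀ + z₁ = 0.050 + (-1.645) = -1.595; 1 − a(z₀+z₁) = 1 − (0.026)(-1.595) = 1.0415; argument = 0.050 + (-1.595)/1.0415 = -1.4815 → -1.48.
α₁ = Φ(-1.48) = 0.0694; rank = round(1000 × 0.0694) = 69; θ*₍69₎ = 1.610.
Upper: z₀ + z₂ = 1.695; 1 − a(z₀+z₂) = 0.9559; argument = 1.8231 → 1.82; α₂ = 0.9656; rank = 966; θ*₍966₎ = 3.465.

(1.610, 3.465)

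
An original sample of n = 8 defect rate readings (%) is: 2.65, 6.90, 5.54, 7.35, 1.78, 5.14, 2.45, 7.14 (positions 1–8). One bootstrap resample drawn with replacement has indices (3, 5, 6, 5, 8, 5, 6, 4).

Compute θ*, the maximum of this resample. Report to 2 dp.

Resample values: 5.54, 1.78, 5.14, 1.78, 7.14, 1.78, 5.14, 7.35.
Maximum = 7.35

θ* = 7.35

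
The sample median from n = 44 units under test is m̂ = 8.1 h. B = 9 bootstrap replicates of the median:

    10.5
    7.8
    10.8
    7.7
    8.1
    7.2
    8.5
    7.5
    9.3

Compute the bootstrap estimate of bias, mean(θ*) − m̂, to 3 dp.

mean(θ*) = (10.5 + 7.8 + 10.8 + 7.7 + 8.1 + 7.2 + 8.5 + 7.5 + 9.3) / 9 = 8.6000
bias = 8.6000 − 8.1

bias = +0.500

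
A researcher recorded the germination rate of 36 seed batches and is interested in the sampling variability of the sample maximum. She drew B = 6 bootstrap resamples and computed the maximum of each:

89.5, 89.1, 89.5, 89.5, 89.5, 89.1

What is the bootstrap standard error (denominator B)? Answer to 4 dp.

Bootstrap SE is the standard deviation of the 6 replicate maximums.
Mean of replicates: (89.5 + 89.1 + 89.5 + 89.5 + 89.5 + 89.1) / 6 = 536.20000 / 6 = 89.36667
Sum of squared deviations: (+0.13333)² + (−0.26667)² + (+0.13333)² + (+0.13333)² + (+0.13333)² + (−0.26667)² = 0.21333
Variance = 0.21333 / 6 = 0.03556
SE* = √0.03556

SE* = 0.1886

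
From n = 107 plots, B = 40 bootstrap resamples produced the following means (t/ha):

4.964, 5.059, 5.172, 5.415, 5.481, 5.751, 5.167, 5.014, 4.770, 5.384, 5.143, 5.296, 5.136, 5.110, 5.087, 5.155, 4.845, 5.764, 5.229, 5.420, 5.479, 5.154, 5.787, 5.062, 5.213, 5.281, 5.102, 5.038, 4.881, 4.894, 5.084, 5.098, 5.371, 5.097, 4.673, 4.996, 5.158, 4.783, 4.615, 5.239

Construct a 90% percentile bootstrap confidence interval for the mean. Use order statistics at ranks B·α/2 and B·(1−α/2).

Sorted replicates: 4.615, 4.673, 4.770, 4.783, 4.845, 4.881, 4.894, 4.964, 4.996, 5.014, 5.038, 5.059, 5.062, 5.084, 5.087, 5.097, 5.098, 5.102, 5.110, 5.136, 5.143, 5.154, 5.155, 5.158, 5.167, 5.172, 5.213, 5.229, 5.239, 5.281, 5.296, 5.371, 5.384, 5.415, 5.420, 5.479, 5.481, 5.751, 5.764, 5.787
α = 0.10; lower rank = 40 × 0.050 = 2; upper rank = 40 × 0.950 = 38.
The 2nd smallest replicate is 4.673; the 38th is 5.751.

(4.673, 5.751)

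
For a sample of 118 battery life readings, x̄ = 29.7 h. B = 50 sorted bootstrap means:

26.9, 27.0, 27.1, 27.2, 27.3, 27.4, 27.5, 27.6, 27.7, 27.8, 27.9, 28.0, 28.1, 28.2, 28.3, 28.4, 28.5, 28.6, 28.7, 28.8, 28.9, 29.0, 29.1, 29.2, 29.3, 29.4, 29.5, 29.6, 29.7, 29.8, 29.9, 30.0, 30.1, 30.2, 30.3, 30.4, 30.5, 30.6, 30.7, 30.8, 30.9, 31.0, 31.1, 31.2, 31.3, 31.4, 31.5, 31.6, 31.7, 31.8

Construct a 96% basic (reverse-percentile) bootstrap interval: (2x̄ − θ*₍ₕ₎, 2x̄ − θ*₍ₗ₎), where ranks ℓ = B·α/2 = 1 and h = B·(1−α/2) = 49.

(27.7, 32.5)

Percentile endpoints at ranks 1 and 49: θ*₍1₎ = 26.9, θ*₍49₎ = 31.7.
Basic interval reflects these around x̄:
  lower = 2 × 29.7 − 31.7 = 27.7
  upper = 2 × 29.7 − 26.9 = 32.5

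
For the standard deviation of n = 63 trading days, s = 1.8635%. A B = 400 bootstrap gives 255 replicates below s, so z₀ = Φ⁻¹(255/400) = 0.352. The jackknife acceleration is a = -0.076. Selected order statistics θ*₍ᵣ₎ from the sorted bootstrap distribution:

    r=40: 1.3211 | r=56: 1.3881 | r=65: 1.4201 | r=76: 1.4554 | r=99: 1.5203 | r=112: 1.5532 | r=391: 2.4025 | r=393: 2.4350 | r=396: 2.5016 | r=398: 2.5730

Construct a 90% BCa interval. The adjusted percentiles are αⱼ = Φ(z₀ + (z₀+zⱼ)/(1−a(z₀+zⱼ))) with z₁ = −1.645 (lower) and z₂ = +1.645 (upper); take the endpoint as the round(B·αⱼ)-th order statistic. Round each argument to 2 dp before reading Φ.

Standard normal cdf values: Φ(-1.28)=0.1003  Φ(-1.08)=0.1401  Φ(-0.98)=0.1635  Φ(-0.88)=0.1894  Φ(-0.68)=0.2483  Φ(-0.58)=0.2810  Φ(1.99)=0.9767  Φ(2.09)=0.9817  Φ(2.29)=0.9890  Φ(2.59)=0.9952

Lower: z₀ + z₁ = 0.352 + (-1.645) = -1.293; 1 − a(z₀+z₁) = 1 − (-0.076)(-1.293) = 0.9017; argument = 0.352 + (-1.293)/0.9017 = -1.0819 → -1.08.
α₁ = Φ(-1.08) = 0.1401; rank = round(400 × 0.1401) = 56; θ*₍56₎ = 1.3881.
Upper: z₀ + z₂ = 1.997; 1 − a(z₀+z₂) = 1.1518; argument = 2.0859 → 2.09; α₂ = 0.9817; rank = 393; θ*₍393₎ = 2.4350.

(1.3881, 2.4350)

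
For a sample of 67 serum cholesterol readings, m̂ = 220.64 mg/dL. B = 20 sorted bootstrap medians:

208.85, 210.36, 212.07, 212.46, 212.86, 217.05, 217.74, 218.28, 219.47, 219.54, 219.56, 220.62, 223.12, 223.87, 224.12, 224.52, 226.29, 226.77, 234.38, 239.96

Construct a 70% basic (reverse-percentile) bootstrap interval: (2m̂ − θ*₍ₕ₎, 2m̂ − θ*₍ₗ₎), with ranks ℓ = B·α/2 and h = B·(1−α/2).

Percentile endpoints at ranks 3 and 17: θ*₍3₎ = 212.07, θ*₍17₎ = 226.29.
Basic interval reflects these around m̂:
  lower = 2 × 220.64 − 226.29 = 214.99
  upper = 2 × 220.64 − 212.07 = 229.21

(214.99, 229.21)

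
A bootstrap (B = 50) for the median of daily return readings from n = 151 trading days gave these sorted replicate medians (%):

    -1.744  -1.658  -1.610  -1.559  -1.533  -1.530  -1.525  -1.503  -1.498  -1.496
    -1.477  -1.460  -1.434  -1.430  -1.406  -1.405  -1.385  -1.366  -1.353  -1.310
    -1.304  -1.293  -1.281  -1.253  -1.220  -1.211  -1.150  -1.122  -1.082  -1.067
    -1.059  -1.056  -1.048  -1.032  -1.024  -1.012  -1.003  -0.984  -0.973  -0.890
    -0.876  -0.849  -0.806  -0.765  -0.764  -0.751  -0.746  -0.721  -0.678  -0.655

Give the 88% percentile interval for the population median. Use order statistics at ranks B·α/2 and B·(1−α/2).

α = 0.12; lower rank = 50 × 0.060 = 3; upper rank = 50 × 0.940 = 47.
The 3rd smallest replicate is -1.610; the 47th is -0.746.

(-1.610, -0.746)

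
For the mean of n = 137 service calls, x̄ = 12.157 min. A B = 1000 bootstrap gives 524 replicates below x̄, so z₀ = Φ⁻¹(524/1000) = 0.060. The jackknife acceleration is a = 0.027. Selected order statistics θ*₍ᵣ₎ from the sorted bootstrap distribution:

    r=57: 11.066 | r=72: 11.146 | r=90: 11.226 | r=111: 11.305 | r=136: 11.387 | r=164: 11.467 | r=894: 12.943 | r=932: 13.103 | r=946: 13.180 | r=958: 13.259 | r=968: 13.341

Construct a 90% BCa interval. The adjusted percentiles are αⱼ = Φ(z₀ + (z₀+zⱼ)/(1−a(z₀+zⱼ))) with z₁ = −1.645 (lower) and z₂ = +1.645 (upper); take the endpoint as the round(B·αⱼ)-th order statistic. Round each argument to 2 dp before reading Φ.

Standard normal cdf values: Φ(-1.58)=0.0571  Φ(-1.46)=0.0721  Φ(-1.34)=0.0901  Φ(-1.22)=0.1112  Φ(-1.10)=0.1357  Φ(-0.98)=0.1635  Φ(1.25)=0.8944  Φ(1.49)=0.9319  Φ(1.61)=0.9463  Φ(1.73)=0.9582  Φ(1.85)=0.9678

Lower: z₀ + z₁ = 0.060 + (-1.645) = -1.585; 1 − a(z₀+z₁) = 1 − (0.027)(-1.585) = 1.0428; argument = 0.060 + (-1.585)/1.0428 = -1.4600 → -1.46.
α₁ = Φ(-1.46) = 0.0721; rank = round(1000 × 0.0721) = 72; θ*₍72₎ = 11.146.
Upper: z₀ + z₂ = 1.705; 1 − a(z₀+z₂) = 0.9540; argument = 1.8473 → 1.85; α₂ = 0.9678; rank = 968; θ*₍968₎ = 13.341.

(11.146, 13.341)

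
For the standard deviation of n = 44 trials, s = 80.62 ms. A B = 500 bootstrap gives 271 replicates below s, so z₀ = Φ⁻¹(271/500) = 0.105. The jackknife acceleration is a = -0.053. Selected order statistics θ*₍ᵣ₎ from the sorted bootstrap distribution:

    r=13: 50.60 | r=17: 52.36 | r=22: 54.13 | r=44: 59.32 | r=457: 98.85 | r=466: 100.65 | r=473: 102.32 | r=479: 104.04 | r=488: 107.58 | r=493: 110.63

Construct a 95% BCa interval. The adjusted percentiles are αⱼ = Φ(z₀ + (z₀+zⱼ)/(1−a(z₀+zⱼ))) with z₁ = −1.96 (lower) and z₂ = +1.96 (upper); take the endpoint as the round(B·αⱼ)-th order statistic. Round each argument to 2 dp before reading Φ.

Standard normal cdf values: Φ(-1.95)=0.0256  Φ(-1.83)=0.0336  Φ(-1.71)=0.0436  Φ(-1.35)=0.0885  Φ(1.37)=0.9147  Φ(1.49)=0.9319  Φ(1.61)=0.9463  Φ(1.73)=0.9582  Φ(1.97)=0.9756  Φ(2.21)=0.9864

Lower: z₀ + z₁ = 0.105 + (-1.960) = -1.855; 1 − a(z₀+z₁) = 1 − (-0.053)(-1.855) = 0.9017; argument = 0.105 + (-1.855)/0.9017 = -1.9523 → -1.95.
α₁ = Φ(-1.95) = 0.0256; rank = round(500 × 0.0256) = 13; θ*₍13₎ = 50.60.
Upper: z₀ + z₂ = 2.065; 1 − a(z₀+z₂) = 1.1094; argument = 1.9663 → 1.97; α₂ = 0.9756; rank = 488; θ*₍488₎ = 107.58.

(50.60, 107.58)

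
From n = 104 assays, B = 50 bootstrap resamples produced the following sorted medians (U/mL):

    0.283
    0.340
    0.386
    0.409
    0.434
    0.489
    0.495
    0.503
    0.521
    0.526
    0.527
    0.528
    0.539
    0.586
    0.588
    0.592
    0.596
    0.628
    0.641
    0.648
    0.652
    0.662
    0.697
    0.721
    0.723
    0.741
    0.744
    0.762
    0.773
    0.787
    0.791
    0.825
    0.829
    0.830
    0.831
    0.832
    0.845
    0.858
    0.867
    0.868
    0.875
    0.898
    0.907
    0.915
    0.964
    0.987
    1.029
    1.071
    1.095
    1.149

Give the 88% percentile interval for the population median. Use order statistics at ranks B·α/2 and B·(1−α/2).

α = 0.12; lower rank = 50 × 0.060 = 3; upper rank = 50 × 0.940 = 47.
The 3rd smallest replicate is 0.386; the 47th is 1.029.

(0.386, 1.029)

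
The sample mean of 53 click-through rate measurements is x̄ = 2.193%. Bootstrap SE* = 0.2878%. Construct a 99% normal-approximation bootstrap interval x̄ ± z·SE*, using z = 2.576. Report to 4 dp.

(1.4516, 2.9344)

Margin = 2.576 × 0.2878 = 0.74137
Interval: 2.193 ± 0.74137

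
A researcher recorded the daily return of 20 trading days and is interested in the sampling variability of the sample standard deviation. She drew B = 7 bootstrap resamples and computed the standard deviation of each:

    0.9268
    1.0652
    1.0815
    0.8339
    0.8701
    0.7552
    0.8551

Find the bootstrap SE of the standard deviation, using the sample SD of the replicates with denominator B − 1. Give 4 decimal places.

Bootstrap SE is the standard deviation of the 7 replicate standard deviations.
Mean of replicates: (0.9268 + 1.0652 + 1.0815 + 0.8339 + 0.8701 + 0.7552 + 0.8551) / 7 = 6.38780 / 7 = 0.91254
Sum of squared deviations: (+0.01426)² + (+0.15266)² + (+0.16896)² + (−0.07864)² + (−0.04244)² + (−0.15734)² + (−0.05744)² = 0.08810
Variance = 0.08810 / 6 = 0.01468
SE* = √0.01468

SE* = 0.1212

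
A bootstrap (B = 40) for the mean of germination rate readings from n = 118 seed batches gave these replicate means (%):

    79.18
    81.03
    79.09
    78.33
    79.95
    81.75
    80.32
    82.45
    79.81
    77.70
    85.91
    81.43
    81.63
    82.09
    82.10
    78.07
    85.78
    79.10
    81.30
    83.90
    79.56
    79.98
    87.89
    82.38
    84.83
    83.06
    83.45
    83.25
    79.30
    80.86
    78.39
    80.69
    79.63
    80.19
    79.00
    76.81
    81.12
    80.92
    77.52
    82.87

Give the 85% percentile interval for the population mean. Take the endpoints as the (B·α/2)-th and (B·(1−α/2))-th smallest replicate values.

(77.70, 84.83)

Sorted replicates: 76.81, 77.52, 77.70, 78.07, 78.33, 78.39, 79.00, 79.09, 79.10, 79.18, 79.30, 79.56, 79.63, 79.81, 79.95, 79.98, 80.19, 80.32, 80.69, 80.86, 80.92, 81.03, 81.12, 81.30, 81.43, 81.63, 81.75, 82.09, 82.10, 82.38, 82.45, 82.87, 83.06, 83.25, 83.45, 83.90, 84.83, 85.78, 85.91, 87.89
α = 0.15; lower rank = 40 × 0.075 = 3; upper rank = 40 × 0.925 = 37.
The 3rd smallest replicate is 77.70; the 37th is 84.83.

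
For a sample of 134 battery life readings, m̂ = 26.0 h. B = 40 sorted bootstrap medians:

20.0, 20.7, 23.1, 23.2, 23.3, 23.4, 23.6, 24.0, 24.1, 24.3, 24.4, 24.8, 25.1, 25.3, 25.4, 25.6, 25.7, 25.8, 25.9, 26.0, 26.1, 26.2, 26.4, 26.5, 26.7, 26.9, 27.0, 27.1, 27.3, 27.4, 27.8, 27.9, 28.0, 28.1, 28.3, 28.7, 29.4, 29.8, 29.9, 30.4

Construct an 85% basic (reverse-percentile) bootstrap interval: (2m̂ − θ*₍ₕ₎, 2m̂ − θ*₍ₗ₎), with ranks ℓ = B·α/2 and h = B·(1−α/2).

(22.6, 28.9)

Percentile endpoints at ranks 3 and 37: θ*₍3₎ = 23.1, θ*₍37₎ = 29.4.
Basic interval reflects these around m̂:
  lower = 2 × 26.0 − 29.4 = 22.6
  upper = 2 × 26.0 − 23.1 = 28.9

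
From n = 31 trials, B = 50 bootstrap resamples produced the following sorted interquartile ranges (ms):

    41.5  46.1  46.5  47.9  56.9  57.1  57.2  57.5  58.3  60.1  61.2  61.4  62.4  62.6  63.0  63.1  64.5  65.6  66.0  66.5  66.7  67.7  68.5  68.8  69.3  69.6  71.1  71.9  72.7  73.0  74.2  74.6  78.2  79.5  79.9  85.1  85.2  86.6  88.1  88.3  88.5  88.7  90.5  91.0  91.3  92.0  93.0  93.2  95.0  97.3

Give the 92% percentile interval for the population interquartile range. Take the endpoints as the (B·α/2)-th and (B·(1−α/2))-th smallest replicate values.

(46.1, 93.2)

α = 0.08; lower rank = 50 × 0.040 = 2; upper rank = 50 × 0.960 = 48.
The 2nd smallest replicate is 46.1; the 48th is 93.2.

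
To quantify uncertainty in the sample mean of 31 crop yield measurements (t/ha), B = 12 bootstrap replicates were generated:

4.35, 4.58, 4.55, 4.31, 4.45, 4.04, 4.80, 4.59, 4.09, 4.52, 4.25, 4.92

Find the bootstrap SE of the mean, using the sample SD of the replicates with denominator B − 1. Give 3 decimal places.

SE* = 0.263

Bootstrap SE is the standard deviation of the 12 replicate means.
Mean of replicates: (4.35 + 4.58 + 4.55 + 4.31 + 4.45 + 4.04 + 4.80 + 4.59 + 4.09 + 4.52 + 4.25 + 4.92) / 12 = 53.4500 / 12 = 4.4542
Sum of squared deviations: (−0.1042)² + (+0.1258)² + (+0.0958)² + (−0.1442)² + (−0.0042)² + (−0.4142)² + (+0.3458)² + (+0.1358)² + (−0.3642)² + (+0.0658)² + (−0.2042)² + (+0.4658)² = 0.7619
Variance = 0.7619 / 11 = 0.0693
SE* = √0.0693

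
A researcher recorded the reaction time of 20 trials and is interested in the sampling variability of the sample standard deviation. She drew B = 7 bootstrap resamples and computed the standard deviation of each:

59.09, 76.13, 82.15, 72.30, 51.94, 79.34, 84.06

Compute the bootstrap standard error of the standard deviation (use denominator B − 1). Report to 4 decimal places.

SE* = 12.1684

Bootstrap SE is the standard deviation of the 7 replicate standard deviations.
Mean of replicates: (59.09 + 76.13 + 82.15 + 72.30 + 51.94 + 79.34 + 84.06) / 7 = 505.01000 / 7 = 72.14429
Sum of squared deviations: (−13.05429)² + (+3.98571)² + (+10.00571)² + (+0.15571)² + (−20.20429)² + (+7.19571)² + (+11.91571)² = 888.41457
Variance = 888.41457 / 6 = 148.06910
SE* = √148.06910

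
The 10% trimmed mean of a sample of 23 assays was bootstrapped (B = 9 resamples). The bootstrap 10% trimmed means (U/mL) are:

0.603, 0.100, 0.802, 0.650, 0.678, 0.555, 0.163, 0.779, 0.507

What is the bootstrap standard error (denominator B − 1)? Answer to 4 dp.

Bootstrap SE is the standard deviation of the 9 replicate 10% trimmed means.
Mean of replicates: (0.603 + 0.100 + 0.802 + 0.650 + 0.678 + 0.555 + 0.163 + 0.779 + 0.507) / 9 = 4.83700 / 9 = 0.53744
Sum of squared deviations: (+0.06556)² + (−0.43744)² + (+0.26456)² + (+0.11256)² + (+0.14056)² + (+0.01756)² + (−0.37444)² + (+0.24156)² + (−0.03044)² = 0.49786
Variance = 0.49786 / 8 = 0.06223
SE* = √0.06223

SE* = 0.2495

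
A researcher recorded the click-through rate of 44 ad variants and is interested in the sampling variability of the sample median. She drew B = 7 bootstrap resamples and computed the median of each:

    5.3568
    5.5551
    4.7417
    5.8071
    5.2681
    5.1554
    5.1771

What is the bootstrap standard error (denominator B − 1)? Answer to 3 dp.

SE* = 0.335

Bootstrap SE is the standard deviation of the 7 replicate medians.
Mean of replicates: (5.3568 + 5.5551 + 4.7417 + 5.8071 + 5.2681 + 5.1554 + 5.1771) / 7 = 37.06130 / 7 = 5.29447
Sum of squared deviations: (+0.06233)² + (+0.26063)² + (−0.55277)² + (+0.51263)² + (−0.02637)² + (−0.13907)² + (−0.11737)² = 0.67397
Variance = 0.67397 / 6 = 0.11233
SE* = √0.11233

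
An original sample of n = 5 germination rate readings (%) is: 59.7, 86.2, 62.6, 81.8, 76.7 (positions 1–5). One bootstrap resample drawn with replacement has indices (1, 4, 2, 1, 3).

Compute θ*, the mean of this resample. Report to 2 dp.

Resample values: 59.7, 81.8, 86.2, 59.7, 62.6.
Mean = (59.7 + 81.8 + 86.2 + 59.7 + 62.6) / 5 = 350.00 / 5 = 70.00

θ* = 70.00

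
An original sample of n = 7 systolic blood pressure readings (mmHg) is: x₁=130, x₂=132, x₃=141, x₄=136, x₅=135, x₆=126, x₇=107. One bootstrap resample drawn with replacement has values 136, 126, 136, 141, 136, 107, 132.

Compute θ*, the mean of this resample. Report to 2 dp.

θ* = 130.57

Mean = (136 + 126 + 136 + 141 + 136 + 107 + 132) / 7 = 914.0 / 7 = 130.57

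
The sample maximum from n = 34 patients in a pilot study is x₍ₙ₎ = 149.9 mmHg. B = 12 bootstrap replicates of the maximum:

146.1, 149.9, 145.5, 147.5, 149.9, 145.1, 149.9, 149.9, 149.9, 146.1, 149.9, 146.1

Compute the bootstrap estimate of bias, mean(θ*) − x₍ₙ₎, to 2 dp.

bias = −1.92

mean(θ*) = (146.1 + 149.9 + 145.5 + 147.5 + 149.9 + 145.1 + 149.9 + 149.9 + 149.9 + 146.1 + 149.9 + 146.1) / 12 = 147.983
bias = 147.983 − 149.9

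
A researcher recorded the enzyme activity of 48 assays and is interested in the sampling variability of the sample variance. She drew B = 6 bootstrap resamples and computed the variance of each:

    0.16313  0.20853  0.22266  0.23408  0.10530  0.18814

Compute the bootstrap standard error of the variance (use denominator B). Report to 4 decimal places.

SE* = 0.0432

Bootstrap SE is the standard deviation of the 6 replicate variances.
Mean of replicates: (0.16313 + 0.20853 + 0.22266 + 0.23408 + 0.10530 + 0.18814) / 6 = 1.121840 / 6 = 0.186973
Sum of squared deviations: (−0.023843)² + (+0.021557)² + (+0.035687)² + (+0.047107)² + (−0.081673)² + (+0.001167)² = 0.011198
Variance = 0.011198 / 6 = 0.001866
SE* = √0.001866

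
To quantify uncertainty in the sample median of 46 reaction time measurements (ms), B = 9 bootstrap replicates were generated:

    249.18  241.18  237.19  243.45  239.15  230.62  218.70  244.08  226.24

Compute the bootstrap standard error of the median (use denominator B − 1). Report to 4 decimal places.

SE* = 9.6982

Bootstrap SE is the standard deviation of the 9 replicate medians.
Mean of replicates: (249.18 + 241.18 + 237.19 + 243.45 + 239.15 + 230.62 + 218.70 + 244.08 + 226.24) / 9 = 2129.79000 / 9 = 236.64333
Sum of squared deviations: (+12.53667)² + (+4.53667)² + (+0.54667)² + (+6.80667)² + (+2.50667)² + (−6.02333)² + (−17.94333)² + (+7.43667)² + (−10.40333)² = 752.43940
Variance = 752.43940 / 8 = 94.05493
SE* = √94.05493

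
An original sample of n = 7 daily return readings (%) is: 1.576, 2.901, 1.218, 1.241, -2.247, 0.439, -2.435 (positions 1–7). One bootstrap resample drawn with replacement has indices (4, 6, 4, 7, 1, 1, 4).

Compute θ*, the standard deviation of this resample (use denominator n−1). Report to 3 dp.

Resample values: 1.241, 0.439, 1.241, -2.435, 1.576, 1.576, 1.241.
Mean = 0.6970; sum of squared deviations = 12.3091
s² = 12.3091 / 6 = 2.0515
s = √2.0515 = 1.432

θ* = 1.432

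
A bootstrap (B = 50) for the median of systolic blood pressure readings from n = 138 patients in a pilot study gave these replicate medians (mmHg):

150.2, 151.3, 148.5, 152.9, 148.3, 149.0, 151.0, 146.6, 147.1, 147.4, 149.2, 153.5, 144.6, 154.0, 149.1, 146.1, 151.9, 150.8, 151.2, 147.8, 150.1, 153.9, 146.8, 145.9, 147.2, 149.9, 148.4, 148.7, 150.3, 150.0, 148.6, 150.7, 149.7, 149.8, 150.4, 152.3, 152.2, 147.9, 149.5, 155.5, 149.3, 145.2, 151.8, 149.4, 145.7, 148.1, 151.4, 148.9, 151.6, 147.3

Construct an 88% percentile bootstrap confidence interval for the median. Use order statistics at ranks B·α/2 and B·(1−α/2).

Sorted replicates: 144.6, 145.2, 145.7, 145.9, 146.1, 146.6, 146.8, 147.1, 147.2, 147.3, 147.4, 147.8, 147.9, 148.1, 148.3, 148.4, 148.5, 148.6, 148.7, 148.9, 149.0, 149.1, 149.2, 149.3, 149.4, 149.5, 149.7, 149.8, 149.9, 150.0, 150.1, 150.2, 150.3, 150.4, 150.7, 150.8, 151.0, 151.2, 151.3, 151.4, 151.6, 151.8, 151.9, 152.2, 152.3, 152.9, 153.5, 153.9, 154.0, 155.5
α = 0.12; lower rank = 50 × 0.060 = 3; upper rank = 50 × 0.940 = 47.
The 3rd smallest replicate is 145.7; the 47th is 153.5.

(145.7, 153.5)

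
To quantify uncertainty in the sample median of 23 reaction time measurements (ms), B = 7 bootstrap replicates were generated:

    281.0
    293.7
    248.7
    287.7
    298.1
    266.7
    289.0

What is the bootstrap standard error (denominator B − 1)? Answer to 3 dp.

Bootstrap SE is the standard deviation of the 7 replicate medians.
Mean of replicates: (281.0 + 293.7 + 248.7 + 287.7 + 298.1 + 266.7 + 289.0) / 7 = 1964.9000 / 7 = 280.7000
Sum of squared deviations: (+0.3000)² + (+13.0000)² + (−32.0000)² + (+7.0000)² + (+17.4000)² + (−14.0000)² + (+8.3000)² = 1809.7400
Variance = 1809.7400 / 6 = 301.6233
SE* = √301.6233

SE* = 17.367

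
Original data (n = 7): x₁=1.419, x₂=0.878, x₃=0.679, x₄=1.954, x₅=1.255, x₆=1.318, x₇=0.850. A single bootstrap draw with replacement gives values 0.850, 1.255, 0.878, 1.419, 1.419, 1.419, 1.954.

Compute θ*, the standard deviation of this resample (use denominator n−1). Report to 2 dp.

θ* = 0.38

Mean = 1.3134; sum of squared deviations = 0.8515
s² = 0.8515 / 6 = 0.1419
s = √0.1419 = 0.38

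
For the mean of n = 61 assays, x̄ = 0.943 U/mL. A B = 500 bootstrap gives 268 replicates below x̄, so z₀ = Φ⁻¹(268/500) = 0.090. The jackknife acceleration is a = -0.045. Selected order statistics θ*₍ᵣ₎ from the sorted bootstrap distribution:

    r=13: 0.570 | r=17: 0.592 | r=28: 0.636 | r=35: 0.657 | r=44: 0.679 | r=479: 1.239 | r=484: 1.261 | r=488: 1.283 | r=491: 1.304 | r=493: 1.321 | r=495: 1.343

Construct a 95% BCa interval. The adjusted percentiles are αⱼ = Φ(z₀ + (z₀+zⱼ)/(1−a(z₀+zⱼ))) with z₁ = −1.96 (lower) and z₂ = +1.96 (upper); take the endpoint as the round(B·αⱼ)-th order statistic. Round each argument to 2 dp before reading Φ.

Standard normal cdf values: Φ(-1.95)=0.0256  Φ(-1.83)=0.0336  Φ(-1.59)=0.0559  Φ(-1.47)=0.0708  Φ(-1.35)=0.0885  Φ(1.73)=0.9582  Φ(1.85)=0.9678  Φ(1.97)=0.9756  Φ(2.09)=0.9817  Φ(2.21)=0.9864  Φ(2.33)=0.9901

Lower: z₀ + z₁ = 0.090 + (-1.960) = -1.870; 1 − a(z₀+z₁) = 1 − (-0.045)(-1.870) = 0.9159; argument = 0.090 + (-1.870)/0.9159 = -1.9518 → -1.95.
α₁ = Φ(-1.95) = 0.0256; rank = round(500 × 0.0256) = 13; θ*₍13₎ = 0.570.
Upper: z₀ + z₂ = 2.050; 1 − a(z₀+z₂) = 1.0922; argument = 1.9669 → 1.97; α₂ = 0.9756; rank = 488; θ*₍488₎ = 1.283.

(0.570, 1.283)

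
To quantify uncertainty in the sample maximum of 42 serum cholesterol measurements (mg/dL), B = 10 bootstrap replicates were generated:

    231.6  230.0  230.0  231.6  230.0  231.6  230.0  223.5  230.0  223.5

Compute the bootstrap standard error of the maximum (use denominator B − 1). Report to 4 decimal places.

SE* = 3.0814

Bootstrap SE is the standard deviation of the 10 replicate maximums.
Mean of replicates: (231.6 + 230.0 + 230.0 + 231.6 + 230.0 + 231.6 + 230.0 + 223.5 + 230.0 + 223.5) / 10 = 2291.80000 / 10 = 229.18000
Sum of squared deviations: (+2.42000)² + (+0.82000)² + (+0.82000)² + (+2.42000)² + (+0.82000)² + (+2.42000)² + (+0.82000)² + (−5.68000)² + (+0.82000)² + (−5.68000)² = 85.45600
Variance = 85.45600 / 9 = 9.49511
SE* = √9.49511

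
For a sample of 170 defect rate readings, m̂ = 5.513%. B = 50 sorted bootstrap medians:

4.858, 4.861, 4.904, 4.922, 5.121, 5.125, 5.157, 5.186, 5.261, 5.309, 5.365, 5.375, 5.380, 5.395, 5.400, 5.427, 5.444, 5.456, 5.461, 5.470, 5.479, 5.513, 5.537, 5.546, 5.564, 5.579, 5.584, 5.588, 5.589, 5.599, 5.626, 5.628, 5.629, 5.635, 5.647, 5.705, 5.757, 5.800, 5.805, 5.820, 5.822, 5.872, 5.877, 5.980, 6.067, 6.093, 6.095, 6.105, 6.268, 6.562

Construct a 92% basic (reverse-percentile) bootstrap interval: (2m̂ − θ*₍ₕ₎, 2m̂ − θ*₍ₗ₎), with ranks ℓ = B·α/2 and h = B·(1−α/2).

Percentile endpoints at ranks 2 and 48: θ*₍2₎ = 4.861, θ*₍48₎ = 6.105.
Basic interval reflects these around m̂:
  lower = 2 × 5.513 − 6.105 = 4.921
  upper = 2 × 5.513 − 4.861 = 6.165

(4.921, 6.165)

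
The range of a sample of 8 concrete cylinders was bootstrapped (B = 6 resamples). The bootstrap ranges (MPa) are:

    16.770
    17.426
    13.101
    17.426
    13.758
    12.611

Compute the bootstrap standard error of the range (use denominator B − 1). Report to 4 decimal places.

SE* = 2.2610

Bootstrap SE is the standard deviation of the 6 replicate ranges.
Mean of replicates: (16.770 + 17.426 + 13.101 + 17.426 + 13.758 + 12.611) / 6 = 91.09200 / 6 = 15.18200
Sum of squared deviations: (+1.58800)² + (+2.24400)² + (−2.08100)² + (+2.24400)² + (−1.42400)² + (−2.57100)² = 25.56119
Variance = 25.56119 / 5 = 5.11224
SE* = √5.11224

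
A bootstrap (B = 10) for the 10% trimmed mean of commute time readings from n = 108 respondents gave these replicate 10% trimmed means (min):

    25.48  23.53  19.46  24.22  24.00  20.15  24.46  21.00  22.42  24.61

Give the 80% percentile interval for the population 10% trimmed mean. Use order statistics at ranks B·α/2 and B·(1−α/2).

Sorted replicates: 19.46, 20.15, 21.00, 22.42, 23.53, 24.00, 24.22, 24.46, 24.61, 25.48
α = 0.20; lower rank = 10 × 0.100 = 1; upper rank = 10 × 0.900 = 9.
The 1st smallest replicate is 19.46; the 9th is 24.61.

(19.46, 24.61)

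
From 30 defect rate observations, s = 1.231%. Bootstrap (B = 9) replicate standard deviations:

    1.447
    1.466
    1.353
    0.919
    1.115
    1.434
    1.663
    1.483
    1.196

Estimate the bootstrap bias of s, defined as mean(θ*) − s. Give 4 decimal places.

mean(θ*) = (1.447 + 1.466 + 1.353 + 0.919 + 1.115 + 1.434 + 1.663 + 1.483 + 1.196) / 9 = 1.34178
bias = 1.34178 − 1.231

bias = +0.1108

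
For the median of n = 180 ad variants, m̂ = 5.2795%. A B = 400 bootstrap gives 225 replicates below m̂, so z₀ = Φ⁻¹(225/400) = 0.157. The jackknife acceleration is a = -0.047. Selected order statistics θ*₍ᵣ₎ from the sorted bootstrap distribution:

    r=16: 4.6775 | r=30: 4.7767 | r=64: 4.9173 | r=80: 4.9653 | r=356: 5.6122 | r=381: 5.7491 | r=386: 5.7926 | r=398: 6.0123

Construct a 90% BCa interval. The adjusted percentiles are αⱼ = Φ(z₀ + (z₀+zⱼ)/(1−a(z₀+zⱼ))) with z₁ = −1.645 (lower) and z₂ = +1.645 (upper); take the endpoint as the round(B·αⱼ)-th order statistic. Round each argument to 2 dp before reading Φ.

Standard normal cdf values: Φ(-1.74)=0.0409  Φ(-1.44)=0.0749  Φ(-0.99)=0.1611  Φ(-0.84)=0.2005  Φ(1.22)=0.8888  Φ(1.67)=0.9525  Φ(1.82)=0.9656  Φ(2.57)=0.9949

Lower: z₀ + z₁ = 0.157 + (-1.645) = -1.488; 1 − a(z₀+z₁) = 1 − (-0.047)(-1.488) = 0.9301; argument = 0.157 + (-1.488)/0.9301 = -1.4429 → -1.44.
α₁ = Φ(-1.44) = 0.0749; rank = round(400 × 0.0749) = 30; θ*₍30₎ = 4.7767.
Upper: z₀ + z₂ = 1.802; 1 − a(z₀+z₂) = 1.0847; argument = 1.8183 → 1.82; α₂ = 0.9656; rank = 386; θ*₍386₎ = 5.7926.

(4.7767, 5.7926)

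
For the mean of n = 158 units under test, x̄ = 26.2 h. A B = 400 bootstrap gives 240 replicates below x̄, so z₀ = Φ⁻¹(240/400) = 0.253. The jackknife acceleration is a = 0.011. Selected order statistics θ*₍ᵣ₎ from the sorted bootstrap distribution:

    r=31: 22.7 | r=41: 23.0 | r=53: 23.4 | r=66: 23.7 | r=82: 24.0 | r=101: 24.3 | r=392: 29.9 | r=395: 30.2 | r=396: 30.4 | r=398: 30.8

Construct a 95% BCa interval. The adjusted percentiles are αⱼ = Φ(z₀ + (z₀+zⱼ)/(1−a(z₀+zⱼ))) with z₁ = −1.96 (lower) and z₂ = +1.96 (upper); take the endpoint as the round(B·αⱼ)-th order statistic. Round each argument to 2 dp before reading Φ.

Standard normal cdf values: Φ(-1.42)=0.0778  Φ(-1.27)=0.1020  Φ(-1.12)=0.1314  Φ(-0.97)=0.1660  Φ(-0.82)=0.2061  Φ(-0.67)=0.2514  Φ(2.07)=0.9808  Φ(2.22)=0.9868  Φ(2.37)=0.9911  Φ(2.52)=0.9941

Lower: z₀ + z₁ = 0.253 + (-1.960) = -1.707; 1 − a(z₀+z₁) = 1 − (0.011)(-1.707) = 1.0188; argument = 0.253 + (-1.707)/1.0188 = -1.4225 → -1.42.
α₁ = Φ(-1.42) = 0.0778; rank = round(400 × 0.0778) = 31; θ*₍31₎ = 22.7.
Upper: z₀ + z₂ = 2.213; 1 − a(z₀+z₂) = 0.9757; argument = 2.5212 → 2.52; α₂ = 0.9941; rank = 398; θ*₍398₎ = 30.8.

(22.7, 30.8)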